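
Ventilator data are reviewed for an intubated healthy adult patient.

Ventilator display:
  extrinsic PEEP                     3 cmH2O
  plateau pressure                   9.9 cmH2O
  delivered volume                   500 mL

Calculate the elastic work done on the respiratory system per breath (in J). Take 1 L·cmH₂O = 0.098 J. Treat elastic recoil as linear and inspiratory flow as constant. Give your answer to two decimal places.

Elastic work ≈ ½ × (Pplat − PEEP) × Vt = 0.5 × (9.9 − 3) × 0.500 L = 0.5 × 6.9 × 0.500 = 1.725 L·cmH2O.
× 0.098 J/(L·cmH2O) → 0.1691 J.

0.17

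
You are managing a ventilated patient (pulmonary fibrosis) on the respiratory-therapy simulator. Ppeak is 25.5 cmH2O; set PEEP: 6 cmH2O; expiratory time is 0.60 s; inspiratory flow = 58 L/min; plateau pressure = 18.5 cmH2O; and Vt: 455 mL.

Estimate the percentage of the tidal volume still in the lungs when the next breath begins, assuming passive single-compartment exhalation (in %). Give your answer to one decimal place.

Flow: 58 L/min ÷ 60 = 0.9667 L/s.
R = (PIP − Pplat)/V̇ = (25.5 − 18.5) / 0.9667 = 7.0/0.9667 = 7.241 cmH2O·s/L.
C = Vt/(Pplat − PEEP) = 455.0 / (18.5 − 6) = 455.0/12.5 = 36.4 mL/cmH2O.
τ = R × C = 7.241 × 0.0364 L/cmH2O = 0.2636 s.
Fraction remaining at end-expiration = e^(−Te/τ) = e^(−0.60/0.2636) = 0.1027 → 10.27%.

10.3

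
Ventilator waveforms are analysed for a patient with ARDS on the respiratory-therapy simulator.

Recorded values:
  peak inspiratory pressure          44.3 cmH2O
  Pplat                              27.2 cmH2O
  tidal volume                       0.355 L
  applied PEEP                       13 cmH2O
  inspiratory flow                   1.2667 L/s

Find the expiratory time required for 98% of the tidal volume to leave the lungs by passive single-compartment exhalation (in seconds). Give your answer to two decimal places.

R = (PIP − Pplat)/V̇ = (44.3 − 27.2) / 1.2667 = 17.1/1.2667 = 13.5 cmH2O·s/L.
C = Vt/(Pplat − PEEP) = 355.0 / (27.2 − 13) = 355.0/14.2 = 25.0 mL/cmH2O.
τ = R × C = 13.5 × 0.025 L/cmH2O = 0.3375 s.
t = −τ·ln(1 − 0.98) = −0.3375·ln(0.02) = 1.32 s.

1.32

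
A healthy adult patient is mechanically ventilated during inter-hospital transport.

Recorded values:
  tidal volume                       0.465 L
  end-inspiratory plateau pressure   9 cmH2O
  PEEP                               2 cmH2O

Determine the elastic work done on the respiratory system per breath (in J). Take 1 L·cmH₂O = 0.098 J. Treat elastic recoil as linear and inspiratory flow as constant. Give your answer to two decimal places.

Elastic work ≈ ½ × (Pplat − PEEP) × Vt = 0.5 × (9 − 2) × 0.465 L = 0.5 × 7.0 × 0.465 = 1.628 L·cmH2O.
× 0.098 J/(L·cmH2O) → 0.1595 J.

0.16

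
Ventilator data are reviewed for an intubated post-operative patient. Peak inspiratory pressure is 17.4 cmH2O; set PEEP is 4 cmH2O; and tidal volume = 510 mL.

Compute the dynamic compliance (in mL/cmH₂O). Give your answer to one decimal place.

38.1

Dynamic compliance = Vt / (PIP − PEEP) = 510 / (17.4 − 4) = 510 / 13.4 = 38.06 mL/cmH2O.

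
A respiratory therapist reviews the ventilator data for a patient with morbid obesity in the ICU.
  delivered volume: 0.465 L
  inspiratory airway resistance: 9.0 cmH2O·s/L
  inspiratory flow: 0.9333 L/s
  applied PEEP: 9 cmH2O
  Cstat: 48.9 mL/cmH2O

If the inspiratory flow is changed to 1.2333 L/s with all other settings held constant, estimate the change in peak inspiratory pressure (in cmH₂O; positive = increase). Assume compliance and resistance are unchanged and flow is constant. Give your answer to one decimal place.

2.7

PIP = Vt/C + R·V̇ + PEEP (constant-flow equation of motion).
Only the resistive term changes: ΔPIP = R × ΔV̇ = 9.0 × (1.2333 − 0.9333) = 9.0 × 0.3 = 2.7 cmH2O.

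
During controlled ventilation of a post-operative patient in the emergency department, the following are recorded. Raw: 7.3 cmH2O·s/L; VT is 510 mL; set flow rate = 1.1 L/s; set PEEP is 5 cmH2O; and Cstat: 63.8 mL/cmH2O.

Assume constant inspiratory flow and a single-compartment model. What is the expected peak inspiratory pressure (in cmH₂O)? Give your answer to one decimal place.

21.0

Equation of motion (constant flow): PIP = Vt/C + R·V̇ + PEEP.
PIP = 510/63.8 + 7.3×1.1 + 5 = 7.994 + 8.03 + 5 = 21.024 cmH2O.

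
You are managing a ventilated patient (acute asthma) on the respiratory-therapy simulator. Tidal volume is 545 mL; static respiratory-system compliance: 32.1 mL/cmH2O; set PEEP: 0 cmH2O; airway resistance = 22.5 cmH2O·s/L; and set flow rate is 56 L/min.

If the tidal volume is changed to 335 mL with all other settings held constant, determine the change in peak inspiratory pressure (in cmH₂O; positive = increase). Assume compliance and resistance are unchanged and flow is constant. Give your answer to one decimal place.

PIP = Vt/C + R·V̇ + PEEP (constant-flow equation of motion).
Only the elastic term changes: ΔPIP = ΔVt / C = (335 − 545) / 32.1 = -6.542 cmH2O.

-6.5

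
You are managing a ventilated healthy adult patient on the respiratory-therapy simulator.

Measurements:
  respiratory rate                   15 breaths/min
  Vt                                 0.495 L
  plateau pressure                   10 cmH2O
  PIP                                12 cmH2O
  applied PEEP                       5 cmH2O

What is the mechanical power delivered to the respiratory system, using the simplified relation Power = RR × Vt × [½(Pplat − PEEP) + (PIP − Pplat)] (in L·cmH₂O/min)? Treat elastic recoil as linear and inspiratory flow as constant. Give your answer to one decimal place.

33.4

Per-breath work = Vt × [½(Pplat−PEEP) + (PIP−Pplat)] = 0.495 × [0.5×5.0 + 2.0] = 0.495 × 4.5 = 2.228 L·cmH2O.
Power = 15 × 2.228 = 33.42 L·cmH2O/min.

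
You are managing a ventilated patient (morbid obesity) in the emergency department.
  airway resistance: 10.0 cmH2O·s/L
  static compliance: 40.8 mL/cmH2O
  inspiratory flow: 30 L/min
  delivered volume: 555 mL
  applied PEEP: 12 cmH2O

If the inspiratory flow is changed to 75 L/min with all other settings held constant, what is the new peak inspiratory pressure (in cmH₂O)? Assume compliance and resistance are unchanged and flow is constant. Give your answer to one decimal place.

Flow: 30 L/min ÷ 60 = 0.5 L/s.
New flow: 75 L/min ÷ 60 = 1.25 L/s.
PIP = Vt/C + R·V̇ + PEEP (constant-flow equation of motion).
Only the resistive term changes: ΔPIP = R × ΔV̇ = 10.0 × (1.25 − 0.5) = 10.0 × 0.75 = 7.5 cmH2O.
Original PIP = 555/40.8 + 10.0×0.5 + 12 = 30.603 cmH2O; new PIP = 30.603 + (7.5) = 38.103 cmH2O.

38.1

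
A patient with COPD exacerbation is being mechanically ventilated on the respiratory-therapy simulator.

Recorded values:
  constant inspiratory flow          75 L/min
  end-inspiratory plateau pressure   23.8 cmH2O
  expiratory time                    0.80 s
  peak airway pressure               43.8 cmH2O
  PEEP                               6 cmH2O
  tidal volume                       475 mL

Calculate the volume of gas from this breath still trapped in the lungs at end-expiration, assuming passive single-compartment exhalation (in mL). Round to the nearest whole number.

73

Flow: 75 L/min ÷ 60 = 1.25 L/s.
R = (PIP − Pplat)/V̇ = (43.8 − 23.8) / 1.25 = 20.0/1.25 = 16.0 cmH2O·s/L.
C = Vt/(Pplat − PEEP) = 475.0 / (23.8 − 6) = 475.0/17.8 = 26.685 mL/cmH2O.
τ = R × C = 16.0 × 0.02669 L/cmH2O = 0.427 s.
Fraction remaining = e^(−Te/τ) = e^(−0.80/0.427) = 0.1536.
Trapped volume = 475.0 × 0.1536 = 72.96 mL.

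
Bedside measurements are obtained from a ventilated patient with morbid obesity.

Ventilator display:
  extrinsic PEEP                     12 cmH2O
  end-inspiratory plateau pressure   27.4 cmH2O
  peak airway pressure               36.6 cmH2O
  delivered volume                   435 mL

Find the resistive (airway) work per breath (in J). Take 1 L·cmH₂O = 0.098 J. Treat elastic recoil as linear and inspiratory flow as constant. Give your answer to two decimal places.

With constant inspiratory flow the resistive pressure is constant at PIP − Pplat = 36.6 − 27.4 = 9.2 cmH2O, so resistive work = 9.2 × 0.435 = 4.002 L·cmH2O.
× 0.098 J/(L·cmH2O) → 0.3922 J.

0.39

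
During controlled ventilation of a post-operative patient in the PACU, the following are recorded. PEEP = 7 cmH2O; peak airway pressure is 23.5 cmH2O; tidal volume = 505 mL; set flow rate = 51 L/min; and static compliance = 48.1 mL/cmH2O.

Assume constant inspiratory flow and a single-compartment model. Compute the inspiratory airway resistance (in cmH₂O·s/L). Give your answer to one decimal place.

Flow: 51 L/min ÷ 60 = 0.85 L/s.
Equation of motion (constant flow): PIP = Vt/C + R·V̇ + PEEP.
R·V̇ = PIP − Vt/C − PEEP = 23.5 − 505/48.1 − 7 = 23.5 − 10.499 − 7 = 6.001 cmH2O.
R = 6.001 / 0.85 = 7.06 cmH2O·s/L.

7.1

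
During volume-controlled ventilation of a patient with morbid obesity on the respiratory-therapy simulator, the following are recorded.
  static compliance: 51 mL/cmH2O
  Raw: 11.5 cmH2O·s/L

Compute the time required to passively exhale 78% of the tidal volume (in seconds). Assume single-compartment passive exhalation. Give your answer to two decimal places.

τ = R × C = 11.5 × 51 mL/cmH2O = 11.5 × 0.051 L/cmH2O = 0.5865 s.
Exhaled fraction f = 1 − e^(−t/τ) → t = −τ·ln(1 − f) = −0.5865·ln(0.22) = 0.888 s.

0.89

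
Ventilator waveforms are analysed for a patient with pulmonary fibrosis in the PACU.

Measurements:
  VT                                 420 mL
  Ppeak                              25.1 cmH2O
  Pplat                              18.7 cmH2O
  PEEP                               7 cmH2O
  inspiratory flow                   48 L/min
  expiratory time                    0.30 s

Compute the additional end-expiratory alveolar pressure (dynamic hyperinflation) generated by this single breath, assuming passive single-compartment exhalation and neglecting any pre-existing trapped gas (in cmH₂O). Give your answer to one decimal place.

4.1

Flow: 48 L/min ÷ 60 = 0.8 L/s.
R = (PIP − Pplat)/V̇ = (25.1 − 18.7) / 0.8 = 6.4/0.8 = 8.0 cmH2O·s/L.
C = Vt/(Pplat − PEEP) = 420.0 / (18.7 − 7) = 420.0/11.7 = 35.897 mL/cmH2O.
τ = R × C = 8.0 × 0.0359 L/cmH2O = 0.2872 s.
Fraction remaining = e^(−Te/τ) = e^(−0.30/0.2872) = 0.3518; trapped volume = 420.0 × 0.3518 = 147.76 mL.
Additional alveolar pressure from trapping ≈ V_trapped / C = 147.76 / 35.897 = 4.116 cmH2O.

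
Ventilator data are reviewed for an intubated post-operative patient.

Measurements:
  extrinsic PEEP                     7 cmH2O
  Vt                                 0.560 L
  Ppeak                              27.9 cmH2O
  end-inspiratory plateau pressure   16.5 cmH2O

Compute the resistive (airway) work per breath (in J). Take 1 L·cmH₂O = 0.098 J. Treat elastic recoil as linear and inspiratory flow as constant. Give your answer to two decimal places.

With constant inspiratory flow the resistive pressure is constant at PIP − Pplat = 27.9 − 16.5 = 11.4 cmH2O, so resistive work = 11.4 × 0.560 = 6.384 L·cmH2O.
× 0.098 J/(L·cmH2O) → 0.6256 J.

0.63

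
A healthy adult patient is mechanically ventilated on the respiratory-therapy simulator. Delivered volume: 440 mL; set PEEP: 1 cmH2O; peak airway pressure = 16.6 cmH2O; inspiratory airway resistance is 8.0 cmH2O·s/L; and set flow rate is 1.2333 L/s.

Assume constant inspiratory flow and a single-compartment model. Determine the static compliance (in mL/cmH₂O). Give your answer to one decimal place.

76.7

Equation of motion (constant flow): PIP = Vt/C + R·V̇ + PEEP.
Vt/C = PIP − R·V̇ − PEEP = 16.6 − 8.0×1.2333 − 1 = 16.6 − 9.866 − 1 = 5.734 cmH2O.
C = Vt / 5.734 = 440 / 5.734 = 76.735 mL/cmH2O.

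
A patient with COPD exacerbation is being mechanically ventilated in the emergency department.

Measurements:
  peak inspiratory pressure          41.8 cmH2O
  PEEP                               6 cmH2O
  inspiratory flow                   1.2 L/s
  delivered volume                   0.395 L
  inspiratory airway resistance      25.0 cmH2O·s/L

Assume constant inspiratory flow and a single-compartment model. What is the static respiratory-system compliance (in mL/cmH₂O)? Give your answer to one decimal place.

Equation of motion (constant flow): PIP = Vt/C + R·V̇ + PEEP.
Vt/C = PIP − R·V̇ − PEEP = 41.8 − 25.0×1.2 − 6 = 41.8 − 30.0 − 6 = 5.8 cmH2O.
C = Vt / 5.8 = 395 / 5.8 = 68.103 mL/cmH2O.

68.1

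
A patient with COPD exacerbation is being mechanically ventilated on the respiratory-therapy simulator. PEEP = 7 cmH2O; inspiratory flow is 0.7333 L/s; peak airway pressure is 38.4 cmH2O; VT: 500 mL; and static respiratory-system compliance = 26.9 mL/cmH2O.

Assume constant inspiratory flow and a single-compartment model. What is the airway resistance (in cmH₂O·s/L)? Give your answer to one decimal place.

17.5

Equation of motion (constant flow): PIP = Vt/C + R·V̇ + PEEP.
R·V̇ = PIP − Vt/C − PEEP = 38.4 − 500/26.9 − 7 = 38.4 − 18.587 − 7 = 12.813 cmH2O.
R = 12.813 / 0.7333 = 17.473 cmH2O·s/L.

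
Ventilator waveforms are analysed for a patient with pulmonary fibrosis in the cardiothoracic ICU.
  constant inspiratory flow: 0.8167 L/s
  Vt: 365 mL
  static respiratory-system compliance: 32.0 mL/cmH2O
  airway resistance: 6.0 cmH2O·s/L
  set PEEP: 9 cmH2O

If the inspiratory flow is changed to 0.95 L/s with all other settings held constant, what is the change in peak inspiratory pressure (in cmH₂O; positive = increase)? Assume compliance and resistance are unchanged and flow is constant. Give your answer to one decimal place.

PIP = Vt/C + R·V̇ + PEEP (constant-flow equation of motion).
Only the resistive term changes: ΔPIP = R × ΔV̇ = 6.0 × (0.95 − 0.8167) = 6.0 × 0.1333 = 0.7998 cmH2O.

0.8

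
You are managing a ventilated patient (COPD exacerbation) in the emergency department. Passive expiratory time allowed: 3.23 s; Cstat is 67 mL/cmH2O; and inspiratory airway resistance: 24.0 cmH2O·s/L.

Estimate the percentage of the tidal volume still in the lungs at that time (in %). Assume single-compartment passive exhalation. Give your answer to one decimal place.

13.4

τ = R × C = 24.0 × 67 mL/cmH2O = 24.0 × 0.067 L/cmH2O = 1.608 s.
Passive exhalation: V(t)/V₀ = e^(−t/τ) = e^(−3.23/1.608) = 0.1342.
Fraction remaining = 0.1342 → 13.42%.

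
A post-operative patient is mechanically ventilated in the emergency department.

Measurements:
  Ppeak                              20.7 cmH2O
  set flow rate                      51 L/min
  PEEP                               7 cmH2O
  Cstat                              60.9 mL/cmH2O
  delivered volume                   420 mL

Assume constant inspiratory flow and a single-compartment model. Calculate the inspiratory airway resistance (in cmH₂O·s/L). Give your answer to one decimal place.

Flow: 51 L/min ÷ 60 = 0.85 L/s.
Equation of motion (constant flow): PIP = Vt/C + R·V̇ + PEEP.
R·V̇ = PIP − Vt/C − PEEP = 20.7 − 420/60.9 − 7 = 20.7 − 6.897 − 7 = 6.803 cmH2O.
R = 6.803 / 0.85 = 8.004 cmH2O·s/L.

8.0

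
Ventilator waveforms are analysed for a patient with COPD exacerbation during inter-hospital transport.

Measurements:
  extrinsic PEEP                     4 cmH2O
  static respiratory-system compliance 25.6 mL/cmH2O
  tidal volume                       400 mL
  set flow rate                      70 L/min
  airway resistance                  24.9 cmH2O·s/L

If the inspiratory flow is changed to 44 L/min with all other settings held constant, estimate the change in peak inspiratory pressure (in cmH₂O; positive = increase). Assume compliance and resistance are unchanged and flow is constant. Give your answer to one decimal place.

Flow: 70 L/min ÷ 60 = 1.1667 L/s.
New flow: 44 L/min ÷ 60 = 0.7333 L/s.
PIP = Vt/C + R·V̇ + PEEP (constant-flow equation of motion).
Only the resistive term changes: ΔPIP = R × ΔV̇ = 24.9 × (0.7333 − 1.1667) = 24.9 × -0.4334 = -10.792 cmH2O.

-10.8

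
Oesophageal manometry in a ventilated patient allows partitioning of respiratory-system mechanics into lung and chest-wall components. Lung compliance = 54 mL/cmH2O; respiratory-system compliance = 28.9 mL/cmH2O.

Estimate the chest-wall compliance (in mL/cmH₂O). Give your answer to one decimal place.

62.2

1/Ccw = 1/Crs − 1/CL.
1/Ccw = 1/28.9 − 1/54 = 0.01608.
Ccw = 62.189 mL/cmH2O.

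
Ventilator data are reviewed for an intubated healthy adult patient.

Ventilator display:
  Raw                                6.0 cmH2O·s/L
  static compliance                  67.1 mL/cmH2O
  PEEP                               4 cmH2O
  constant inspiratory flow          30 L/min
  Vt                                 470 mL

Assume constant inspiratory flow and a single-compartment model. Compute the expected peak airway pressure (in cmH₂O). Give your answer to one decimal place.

14.0

Flow: 30 L/min ÷ 60 = 0.5 L/s.
Equation of motion (constant flow): PIP = Vt/C + R·V̇ + PEEP.
PIP = 470/67.1 + 6.0×0.5 + 4 = 7.004 + 3.0 + 4 = 14.004 cmH2O.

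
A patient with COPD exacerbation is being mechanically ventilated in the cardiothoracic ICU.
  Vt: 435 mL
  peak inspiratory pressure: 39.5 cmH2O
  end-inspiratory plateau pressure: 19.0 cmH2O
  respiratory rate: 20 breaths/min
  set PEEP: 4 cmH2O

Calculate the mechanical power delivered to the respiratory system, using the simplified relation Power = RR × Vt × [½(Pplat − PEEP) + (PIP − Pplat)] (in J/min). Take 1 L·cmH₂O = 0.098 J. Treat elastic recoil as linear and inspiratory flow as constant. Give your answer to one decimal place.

23.9

Per-breath work = Vt × [½(Pplat−PEEP) + (PIP−Pplat)] = 0.435 × [0.5×15.0 + 20.5] = 0.435 × 28.0 = 12.18 L·cmH2O.
Power = 20 × 12.18 = 243.6 L·cmH2O/min.
× 0.098 J/(L·cmH2O) → 23.873 J/min.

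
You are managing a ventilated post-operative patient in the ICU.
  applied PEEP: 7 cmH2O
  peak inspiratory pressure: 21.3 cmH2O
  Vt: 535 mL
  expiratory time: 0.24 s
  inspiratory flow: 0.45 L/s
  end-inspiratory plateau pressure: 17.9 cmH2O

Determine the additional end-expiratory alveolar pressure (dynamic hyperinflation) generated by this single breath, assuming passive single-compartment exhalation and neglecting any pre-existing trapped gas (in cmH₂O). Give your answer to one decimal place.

5.7

R = (PIP − Pplat)/V̇ = (21.3 − 17.9) / 0.45 = 3.4/0.45 = 7.556 cmH2O·s/L.
C = Vt/(Pplat − PEEP) = 535.0 / (17.9 − 7) = 535.0/10.9 = 49.083 mL/cmH2O.
τ = R × C = 7.556 × 0.04908 L/cmH2O = 0.3708 s.
Fraction remaining = e^(−Te/τ) = e^(−0.24/0.3708) = 0.5235; trapped volume = 535.0 × 0.5235 = 280.07 mL.
Additional alveolar pressure from trapping ≈ V_trapped / C = 280.07 / 49.083 = 5.706 cmH2O.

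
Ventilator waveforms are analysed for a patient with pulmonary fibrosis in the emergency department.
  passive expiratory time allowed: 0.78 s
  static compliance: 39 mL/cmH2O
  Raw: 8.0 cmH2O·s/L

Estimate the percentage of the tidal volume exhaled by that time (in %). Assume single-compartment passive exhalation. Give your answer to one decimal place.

τ = R × C = 8.0 × 39 mL/cmH2O = 8.0 × 0.039 L/cmH2O = 0.312 s.
Passive exhalation: V(t)/V₀ = e^(−t/τ) = e^(−0.78/0.312) = 0.08208.
Fraction exhaled = 1 − 0.08208 = 0.9179 → 91.79%.

91.8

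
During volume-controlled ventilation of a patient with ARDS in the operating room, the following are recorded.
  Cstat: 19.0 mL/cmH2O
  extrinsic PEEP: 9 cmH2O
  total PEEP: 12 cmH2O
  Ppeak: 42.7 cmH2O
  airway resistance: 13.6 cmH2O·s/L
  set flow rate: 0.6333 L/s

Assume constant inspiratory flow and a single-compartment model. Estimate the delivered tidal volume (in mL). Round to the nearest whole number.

420

Total PEEP = 12 cmH2O (set 9 + intrinsic 3); this is the baseline alveolar pressure.
Equation of motion (constant flow): PIP = Vt/C + R·V̇ + PEEP.
Vt/C = PIP − R·V̇ − PEEP = 42.7 − 8.613 − 12 = 22.087 cmH2O.
Vt = C × 22.087 = 19.0 × 22.087 = 419.65 mL.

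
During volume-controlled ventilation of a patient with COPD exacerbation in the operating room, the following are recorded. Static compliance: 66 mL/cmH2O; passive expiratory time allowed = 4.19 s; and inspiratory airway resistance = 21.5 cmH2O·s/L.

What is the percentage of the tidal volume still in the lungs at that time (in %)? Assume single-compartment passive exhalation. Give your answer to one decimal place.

5.2

τ = R × C = 21.5 × 66 mL/cmH2O = 21.5 × 0.066 L/cmH2O = 1.419 s.
Passive exhalation: V(t)/V₀ = e^(−t/τ) = e^(−4.19/1.419) = 0.05219.
Fraction remaining = 0.05219 → 5.219%.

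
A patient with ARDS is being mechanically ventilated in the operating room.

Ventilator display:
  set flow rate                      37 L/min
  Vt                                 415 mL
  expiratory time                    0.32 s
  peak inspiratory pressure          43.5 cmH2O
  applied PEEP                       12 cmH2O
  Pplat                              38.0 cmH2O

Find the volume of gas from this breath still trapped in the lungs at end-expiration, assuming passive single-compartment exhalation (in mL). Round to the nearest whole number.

44

Flow: 37 L/min ÷ 60 = 0.6167 L/s.
R = (PIP − Pplat)/V̇ = (43.5 − 38.0) / 0.6167 = 5.5/0.6167 = 8.918 cmH2O·s/L.
C = Vt/(Pplat − PEEP) = 415.0 / (38.0 − 12) = 415.0/26.0 = 15.962 mL/cmH2O.
τ = R × C = 8.918 × 0.01596 L/cmH2O = 0.1423 s.
Fraction remaining = e^(−Te/τ) = e^(−0.32/0.1423) = 0.1055.
Trapped volume = 415.0 × 0.1055 = 43.783 mL.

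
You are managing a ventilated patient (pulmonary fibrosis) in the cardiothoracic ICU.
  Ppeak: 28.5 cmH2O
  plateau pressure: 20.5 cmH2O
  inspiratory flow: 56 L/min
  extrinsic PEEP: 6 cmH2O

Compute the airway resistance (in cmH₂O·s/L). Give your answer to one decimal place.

Flow: 56 L/min ÷ 60 = 0.9333 L/s.
Raw = (PIP − Pplat) / flow = (28.5 − 20.5) / 0.9333 = 8.0 / 0.9333 = 8.572 cmH2O·s/L.

8.6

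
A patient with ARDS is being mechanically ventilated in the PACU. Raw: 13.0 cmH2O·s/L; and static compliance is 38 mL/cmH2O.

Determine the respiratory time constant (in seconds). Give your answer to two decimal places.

0.49

τ = R × C = 13.0 × 38 mL/cmH2O = 13.0 × 0.038 L/cmH2O = 0.494 s.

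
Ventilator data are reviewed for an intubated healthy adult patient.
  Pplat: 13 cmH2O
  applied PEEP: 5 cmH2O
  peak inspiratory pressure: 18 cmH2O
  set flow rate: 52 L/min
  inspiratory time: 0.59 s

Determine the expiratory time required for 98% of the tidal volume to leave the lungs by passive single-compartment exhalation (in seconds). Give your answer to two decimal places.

Flow: 52 L/min ÷ 60 = 0.8667 L/s.
Vt = flow × Ti = 0.8667 L/s × 0.59 s × 1000 mL/L = 511.35 mL.
R = (PIP − Pplat)/V̇ = (18 − 13) / 0.8667 = 5.0/0.8667 = 5.769 cmH2O·s/L.
C = Vt/(Pplat − PEEP) = 511.35 / (13 − 5) = 511.35/8.0 = 63.919 mL/cmH2O.
τ = R × C = 5.769 × 0.06392 L/cmH2O = 0.3688 s.
t = −τ·ln(1 − 0.98) = −0.3688·ln(0.02) = 1.443 s.

1.44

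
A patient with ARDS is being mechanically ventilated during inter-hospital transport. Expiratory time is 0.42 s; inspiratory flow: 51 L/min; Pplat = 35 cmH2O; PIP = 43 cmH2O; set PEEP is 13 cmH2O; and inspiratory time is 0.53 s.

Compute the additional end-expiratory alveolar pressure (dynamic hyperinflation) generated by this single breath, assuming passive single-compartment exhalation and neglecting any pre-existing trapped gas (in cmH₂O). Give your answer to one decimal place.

Flow: 51 L/min ÷ 60 = 0.85 L/s.
Vt = flow × Ti = 0.85 L/s × 0.53 s × 1000 mL/L = 450.5 mL.
R = (PIP − Pplat)/V̇ = (43 − 35) / 0.85 = 8.0/0.85 = 9.412 cmH2O·s/L.
C = Vt/(Pplat − PEEP) = 450.5 / (35 − 13) = 450.5/22.0 = 20.477 mL/cmH2O.
τ = R × C = 9.412 × 0.02048 L/cmH2O = 0.1928 s.
Fraction remaining = e^(−Te/τ) = e^(−0.42/0.1928) = 0.1132; trapped volume = 450.5 × 0.1132 = 50.997 mL.
Additional alveolar pressure from trapping ≈ V_trapped / C = 50.997 / 20.477 = 2.49 cmH2O.

2.5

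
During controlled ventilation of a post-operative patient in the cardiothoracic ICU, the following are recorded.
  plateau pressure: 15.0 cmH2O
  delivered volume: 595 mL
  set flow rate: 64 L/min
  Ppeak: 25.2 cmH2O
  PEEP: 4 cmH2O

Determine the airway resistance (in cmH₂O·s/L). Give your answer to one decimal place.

Flow: 64 L/min ÷ 60 = 1.0667 L/s.
Raw = (PIP − Pplat) / flow = (25.2 − 15.0) / 1.0667 = 10.2 / 1.0667 = 9.562 cmH2O·s/L.

9.6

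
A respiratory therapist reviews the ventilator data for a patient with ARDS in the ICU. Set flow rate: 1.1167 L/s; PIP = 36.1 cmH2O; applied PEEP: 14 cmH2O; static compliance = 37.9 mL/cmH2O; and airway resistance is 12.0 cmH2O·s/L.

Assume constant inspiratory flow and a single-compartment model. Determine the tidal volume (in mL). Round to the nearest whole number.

Equation of motion (constant flow): PIP = Vt/C + R·V̇ + PEEP.
Vt/C = PIP − R·V̇ − PEEP = 36.1 − 13.4 − 14 = 8.7 cmH2O.
Vt = C × 8.7 = 37.9 × 8.7 = 329.73 mL.

330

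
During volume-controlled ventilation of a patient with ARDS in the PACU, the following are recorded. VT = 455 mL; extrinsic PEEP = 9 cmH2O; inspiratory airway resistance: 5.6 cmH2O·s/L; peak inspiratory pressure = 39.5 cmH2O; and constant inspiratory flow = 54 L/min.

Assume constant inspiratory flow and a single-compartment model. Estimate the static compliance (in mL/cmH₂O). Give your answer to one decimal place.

Flow: 54 L/min ÷ 60 = 0.9 L/s.
Equation of motion (constant flow): PIP = Vt/C + R·V̇ + PEEP.
Vt/C = PIP − R·V̇ − PEEP = 39.5 − 5.6×0.9 − 9 = 39.5 − 5.04 − 9 = 25.46 cmH2O.
C = Vt / 25.46 = 455 / 25.46 = 17.871 mL/cmH2O.

17.9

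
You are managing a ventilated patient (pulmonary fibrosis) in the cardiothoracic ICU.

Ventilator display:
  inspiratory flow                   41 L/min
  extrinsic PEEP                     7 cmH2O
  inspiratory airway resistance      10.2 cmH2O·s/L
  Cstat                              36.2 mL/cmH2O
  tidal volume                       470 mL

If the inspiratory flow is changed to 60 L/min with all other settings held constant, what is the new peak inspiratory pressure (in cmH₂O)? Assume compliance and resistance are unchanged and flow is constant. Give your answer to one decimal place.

30.2

Flow: 41 L/min ÷ 60 = 0.6833 L/s.
New flow: 60 L/min ÷ 60 = 1 L/s.
PIP = Vt/C + R·V̇ + PEEP (constant-flow equation of motion).
Only the resistive term changes: ΔPIP = R × ΔV̇ = 10.2 × (1 − 0.6833) = 10.2 × 0.3167 = 3.23 cmH2O.
Original PIP = 470/36.2 + 10.2×0.6833 + 7 = 26.953 cmH2O; new PIP = 26.953 + (3.23) = 30.183 cmH2O.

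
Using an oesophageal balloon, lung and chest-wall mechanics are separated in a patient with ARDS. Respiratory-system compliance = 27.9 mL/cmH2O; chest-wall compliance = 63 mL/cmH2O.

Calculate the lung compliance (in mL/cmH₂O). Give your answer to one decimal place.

50.1

1/CL = 1/Crs − 1/Ccw.
1/CL = 1/27.9 − 1/63 = 0.01997.
CL = 50.075 mL/cmH2O.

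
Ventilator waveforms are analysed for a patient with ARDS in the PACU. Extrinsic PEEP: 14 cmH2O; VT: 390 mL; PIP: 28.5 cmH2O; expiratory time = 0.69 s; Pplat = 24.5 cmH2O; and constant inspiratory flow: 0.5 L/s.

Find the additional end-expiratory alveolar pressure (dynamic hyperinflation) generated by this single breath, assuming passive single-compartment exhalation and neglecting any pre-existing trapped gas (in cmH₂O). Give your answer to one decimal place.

R = (PIP − Pplat)/V̇ = (28.5 − 24.5) / 0.5 = 4.0/0.5 = 8.0 cmH2O·s/L.
C = Vt/(Pplat − PEEP) = 390.0 / (24.5 − 14) = 390.0/10.5 = 37.143 mL/cmH2O.
τ = R × C = 8.0 × 0.03714 L/cmH2O = 0.2971 s.
Fraction remaining = e^(−Te/τ) = e^(−0.69/0.2971) = 0.09803; trapped volume = 390.0 × 0.09803 = 38.232 mL.
Additional alveolar pressure from trapping ≈ V_trapped / C = 38.232 / 37.143 = 1.029 cmH2O.

1.0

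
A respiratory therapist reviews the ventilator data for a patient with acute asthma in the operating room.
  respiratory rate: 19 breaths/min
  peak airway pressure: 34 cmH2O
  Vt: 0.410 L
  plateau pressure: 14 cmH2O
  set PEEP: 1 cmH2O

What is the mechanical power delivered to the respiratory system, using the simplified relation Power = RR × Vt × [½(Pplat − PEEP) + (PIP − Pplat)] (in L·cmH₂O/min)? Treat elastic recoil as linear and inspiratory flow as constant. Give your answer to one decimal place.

Per-breath work = Vt × [½(Pplat−PEEP) + (PIP−Pplat)] = 0.410 × [0.5×13.0 + 20.0] = 0.410 × 26.5 = 10.865 L·cmH2O.
Power = 19 × 10.865 = 206.44 L·cmH2O/min.

206.4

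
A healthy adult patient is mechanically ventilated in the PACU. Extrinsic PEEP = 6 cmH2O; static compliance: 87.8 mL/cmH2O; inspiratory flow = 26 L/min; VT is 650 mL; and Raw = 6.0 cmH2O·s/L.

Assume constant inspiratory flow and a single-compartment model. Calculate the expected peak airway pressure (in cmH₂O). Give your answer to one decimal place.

16.0

Flow: 26 L/min ÷ 60 = 0.4333 L/s.
Equation of motion (constant flow): PIP = Vt/C + R·V̇ + PEEP.
PIP = 650/87.8 + 6.0×0.4333 + 6 = 7.403 + 2.6 + 6 = 16.003 cmH2O.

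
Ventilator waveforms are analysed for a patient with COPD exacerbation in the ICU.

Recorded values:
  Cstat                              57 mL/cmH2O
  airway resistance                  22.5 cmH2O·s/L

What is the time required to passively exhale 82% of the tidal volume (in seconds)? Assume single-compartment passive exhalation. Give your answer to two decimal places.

τ = R × C = 22.5 × 57 mL/cmH2O = 22.5 × 0.057 L/cmH2O = 1.283 s.
Exhaled fraction f = 1 − e^(−t/τ) → t = −τ·ln(1 − f) = −1.283·ln(0.18) = 2.2 s.

2.20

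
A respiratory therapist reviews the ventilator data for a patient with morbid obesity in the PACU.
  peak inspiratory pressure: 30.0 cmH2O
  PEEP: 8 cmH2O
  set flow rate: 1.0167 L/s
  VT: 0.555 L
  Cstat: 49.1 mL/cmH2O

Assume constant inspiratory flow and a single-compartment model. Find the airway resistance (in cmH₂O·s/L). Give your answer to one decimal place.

Equation of motion (constant flow): PIP = Vt/C + R·V̇ + PEEP.
R·V̇ = PIP − Vt/C − PEEP = 30.0 − 555/49.1 − 8 = 30.0 − 11.303 − 8 = 10.697 cmH2O.
R = 10.697 / 1.0167 = 10.521 cmH2O·s/L.

10.5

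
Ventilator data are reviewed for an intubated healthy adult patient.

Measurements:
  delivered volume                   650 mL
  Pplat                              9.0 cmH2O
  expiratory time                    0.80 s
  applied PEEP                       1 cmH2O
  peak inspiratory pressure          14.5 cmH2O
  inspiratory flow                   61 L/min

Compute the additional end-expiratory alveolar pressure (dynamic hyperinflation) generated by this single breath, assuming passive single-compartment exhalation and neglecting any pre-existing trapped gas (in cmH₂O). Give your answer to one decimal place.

1.3

Flow: 61 L/min ÷ 60 = 1.0167 L/s.
R = (PIP − Pplat)/V̇ = (14.5 − 9.0) / 1.0167 = 5.5/1.0167 = 5.41 cmH2O·s/L.
C = Vt/(Pplat − PEEP) = 650.0 / (9.0 − 1) = 650.0/8.0 = 81.25 mL/cmH2O.
τ = R × C = 5.41 × 0.08125 L/cmH2O = 0.4396 s.
Fraction remaining = e^(−Te/τ) = e^(−0.80/0.4396) = 0.1621; trapped volume = 650.0 × 0.1621 = 105.37 mL.
Additional alveolar pressure from trapping ≈ V_trapped / C = 105.37 / 81.25 = 1.297 cmH2O.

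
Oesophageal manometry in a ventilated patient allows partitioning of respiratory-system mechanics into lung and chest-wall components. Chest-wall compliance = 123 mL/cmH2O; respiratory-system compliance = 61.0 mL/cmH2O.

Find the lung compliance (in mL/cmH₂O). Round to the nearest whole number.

1/CL = 1/Crs − 1/Ccw.
1/CL = 1/61.0 − 1/123 = 0.008263.
CL = 121.02 mL/cmH2O.

121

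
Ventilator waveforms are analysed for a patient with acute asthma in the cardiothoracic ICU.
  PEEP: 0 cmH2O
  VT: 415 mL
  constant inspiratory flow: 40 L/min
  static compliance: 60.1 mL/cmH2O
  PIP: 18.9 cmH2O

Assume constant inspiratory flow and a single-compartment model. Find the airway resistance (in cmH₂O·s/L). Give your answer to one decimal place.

18.0

Flow: 40 L/min ÷ 60 = 0.6667 L/s.
Equation of motion (constant flow): PIP = Vt/C + R·V̇ + PEEP.
R·V̇ = PIP − Vt/C − PEEP = 18.9 − 415/60.1 − 0 = 18.9 − 6.905 − 0 = 11.995 cmH2O.
R = 11.995 / 0.6667 = 17.992 cmH2O·s/L.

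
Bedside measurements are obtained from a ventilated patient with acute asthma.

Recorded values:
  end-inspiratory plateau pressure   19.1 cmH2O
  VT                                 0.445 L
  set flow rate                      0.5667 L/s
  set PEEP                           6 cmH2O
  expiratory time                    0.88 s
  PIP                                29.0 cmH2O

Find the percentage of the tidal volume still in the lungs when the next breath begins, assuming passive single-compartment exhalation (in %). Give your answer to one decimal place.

22.7

R = (PIP − Pplat)/V̇ = (29.0 − 19.1) / 0.5667 = 9.9/0.5667 = 17.47 cmH2O·s/L.
C = Vt/(Pplat − PEEP) = 445.0 / (19.1 − 6) = 445.0/13.1 = 33.969 mL/cmH2O.
τ = R × C = 17.47 × 0.03397 L/cmH2O = 0.5935 s.
Fraction remaining at end-expiration = e^(−Te/τ) = e^(−0.88/0.5935) = 0.227 → 22.7%.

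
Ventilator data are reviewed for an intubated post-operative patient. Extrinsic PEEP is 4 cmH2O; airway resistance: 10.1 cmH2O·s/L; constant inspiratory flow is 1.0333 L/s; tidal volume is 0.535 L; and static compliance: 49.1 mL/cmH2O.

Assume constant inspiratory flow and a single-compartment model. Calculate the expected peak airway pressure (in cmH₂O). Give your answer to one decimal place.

Equation of motion (constant flow): PIP = Vt/C + R·V̇ + PEEP.
PIP = 535/49.1 + 10.1×1.0333 + 4 = 10.896 + 10.436 + 4 = 25.332 cmH2O.

25.3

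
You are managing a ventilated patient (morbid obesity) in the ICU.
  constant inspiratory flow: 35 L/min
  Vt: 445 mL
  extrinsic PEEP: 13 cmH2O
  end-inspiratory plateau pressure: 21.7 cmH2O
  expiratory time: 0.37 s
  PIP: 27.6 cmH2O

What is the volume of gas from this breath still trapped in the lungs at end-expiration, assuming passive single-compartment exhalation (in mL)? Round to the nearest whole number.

Flow: 35 L/min ÷ 60 = 0.5833 L/s.
R = (PIP − Pplat)/V̇ = (27.6 − 21.7) / 0.5833 = 5.9/0.5833 = 10.115 cmH2O·s/L.
C = Vt/(Pplat − PEEP) = 445.0 / (21.7 − 13) = 445.0/8.7 = 51.149 mL/cmH2O.
τ = R × C = 10.115 × 0.05115 L/cmH2O = 0.5174 s.
Fraction remaining = e^(−Te/τ) = e^(−0.37/0.5174) = 0.4891.
Trapped volume = 445.0 × 0.4891 = 217.65 mL.

218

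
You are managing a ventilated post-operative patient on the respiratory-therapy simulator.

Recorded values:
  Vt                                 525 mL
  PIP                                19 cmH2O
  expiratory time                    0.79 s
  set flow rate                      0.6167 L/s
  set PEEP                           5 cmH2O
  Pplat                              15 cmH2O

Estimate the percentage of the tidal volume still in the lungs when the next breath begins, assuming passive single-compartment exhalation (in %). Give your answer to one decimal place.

R = (PIP − Pplat)/V̇ = (19 − 15) / 0.6167 = 4.0/0.6167 = 6.486 cmH2O·s/L.
C = Vt/(Pplat − PEEP) = 525.0 / (15 − 5) = 525.0/10.0 = 52.5 mL/cmH2O.
τ = R × C = 6.486 × 0.0525 L/cmH2O = 0.3405 s.
Fraction remaining at end-expiration = e^(−Te/τ) = e^(−0.79/0.3405) = 0.09826 → 9.826%.

9.8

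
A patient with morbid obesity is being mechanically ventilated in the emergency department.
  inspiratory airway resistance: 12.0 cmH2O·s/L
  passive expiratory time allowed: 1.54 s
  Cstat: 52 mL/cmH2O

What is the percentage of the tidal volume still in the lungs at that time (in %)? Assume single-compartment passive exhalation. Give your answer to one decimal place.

8.5

τ = R × C = 12.0 × 52 mL/cmH2O = 12.0 × 0.052 L/cmH2O = 0.624 s.
Passive exhalation: V(t)/V₀ = e^(−t/τ) = e^(−1.54/0.624) = 0.08476.
Fraction remaining = 0.08476 → 8.476%.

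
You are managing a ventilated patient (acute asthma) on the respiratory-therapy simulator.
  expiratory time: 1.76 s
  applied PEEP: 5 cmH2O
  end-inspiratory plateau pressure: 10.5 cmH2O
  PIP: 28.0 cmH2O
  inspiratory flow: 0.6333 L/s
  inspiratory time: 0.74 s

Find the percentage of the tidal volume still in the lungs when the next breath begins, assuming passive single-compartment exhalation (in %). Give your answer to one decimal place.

Vt = flow × Ti = 0.6333 L/s × 0.74 s × 1000 mL/L = 468.64 mL.
R = (PIP − Pplat)/V̇ = (28.0 − 10.5) / 0.6333 = 17.5/0.6333 = 27.633 cmH2O·s/L.
C = Vt/(Pplat − PEEP) = 468.64 / (10.5 − 5) = 468.64/5.5 = 85.207 mL/cmH2O.
τ = R × C = 27.633 × 0.08521 L/cmH2O = 2.355 s.
Fraction remaining at end-expiration = e^(−Te/τ) = e^(−1.76/2.355) = 0.4736 → 47.36%.

47.4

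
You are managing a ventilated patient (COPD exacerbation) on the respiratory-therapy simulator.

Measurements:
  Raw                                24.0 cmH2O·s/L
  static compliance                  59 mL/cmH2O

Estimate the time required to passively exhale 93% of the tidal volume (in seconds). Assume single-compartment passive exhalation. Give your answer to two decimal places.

τ = R × C = 24.0 × 59 mL/cmH2O = 24.0 × 0.059 L/cmH2O = 1.416 s.
Exhaled fraction f = 1 − e^(−t/τ) → t = −τ·ln(1 − f) = −1.416·ln(0.07) = 3.766 s.

3.77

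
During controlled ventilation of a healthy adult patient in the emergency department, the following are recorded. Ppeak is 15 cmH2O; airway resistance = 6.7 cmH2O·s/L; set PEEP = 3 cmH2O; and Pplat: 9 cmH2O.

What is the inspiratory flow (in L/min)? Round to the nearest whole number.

54

flow = (PIP − Pplat) / Raw = (15 − 9) / 6.7 = 0.8955 L/s × 60 = 53.73 L/min.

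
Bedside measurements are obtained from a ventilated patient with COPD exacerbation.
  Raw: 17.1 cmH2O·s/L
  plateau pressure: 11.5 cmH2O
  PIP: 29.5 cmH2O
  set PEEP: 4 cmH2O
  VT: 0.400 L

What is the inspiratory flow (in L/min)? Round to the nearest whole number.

flow = (PIP − Pplat) / Raw = (29.5 − 11.5) / 17.1 = 1.053 L/s × 60 = 63.18 L/min.

63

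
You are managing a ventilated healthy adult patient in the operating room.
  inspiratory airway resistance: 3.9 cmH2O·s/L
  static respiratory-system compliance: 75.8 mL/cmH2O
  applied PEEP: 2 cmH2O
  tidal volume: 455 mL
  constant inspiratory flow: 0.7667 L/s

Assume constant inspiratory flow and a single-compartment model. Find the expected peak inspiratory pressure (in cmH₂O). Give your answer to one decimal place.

11.0

Equation of motion (constant flow): PIP = Vt/C + R·V̇ + PEEP.
PIP = 455/75.8 + 3.9×0.7667 + 2 = 6.003 + 2.99 + 2 = 10.993 cmH2O.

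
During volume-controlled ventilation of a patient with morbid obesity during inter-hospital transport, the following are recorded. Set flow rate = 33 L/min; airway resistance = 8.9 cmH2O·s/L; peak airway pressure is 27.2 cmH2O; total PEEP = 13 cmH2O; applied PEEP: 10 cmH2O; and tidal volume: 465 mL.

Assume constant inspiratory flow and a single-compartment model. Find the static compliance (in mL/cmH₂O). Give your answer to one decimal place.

Flow: 33 L/min ÷ 60 = 0.55 L/s.
Total PEEP = 13 cmH2O (set 10 + intrinsic 3); this is the baseline alveolar pressure.
Equation of motion (constant flow): PIP = Vt/C + R·V̇ + PEEP.
Vt/C = PIP − R·V̇ − PEEP = 27.2 − 8.9×0.55 − 13 = 27.2 − 4.895 − 13 = 9.305 cmH2O.
C = Vt / 9.305 = 465 / 9.305 = 49.973 mL/cmH2O.

50.0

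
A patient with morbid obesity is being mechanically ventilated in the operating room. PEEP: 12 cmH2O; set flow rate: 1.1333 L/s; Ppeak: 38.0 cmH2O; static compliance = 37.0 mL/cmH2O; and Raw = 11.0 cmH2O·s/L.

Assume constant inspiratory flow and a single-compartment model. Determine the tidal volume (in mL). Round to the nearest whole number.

501

Equation of motion (constant flow): PIP = Vt/C + R·V̇ + PEEP.
Vt/C = PIP − R·V̇ − PEEP = 38.0 − 12.466 − 12 = 13.534 cmH2O.
Vt = C × 13.534 = 37.0 × 13.534 = 500.76 mL.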